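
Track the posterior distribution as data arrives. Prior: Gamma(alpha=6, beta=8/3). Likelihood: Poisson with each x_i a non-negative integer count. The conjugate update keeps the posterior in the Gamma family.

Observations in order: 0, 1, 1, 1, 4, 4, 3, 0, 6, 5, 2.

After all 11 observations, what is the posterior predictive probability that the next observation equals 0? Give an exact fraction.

obs 1: x=0 → posterior Gamma(6, 11/3)
obs 2: x=1 → posterior Gamma(7, 14/3)
obs 3: x=1 → posterior Gamma(8, 17/3)
obs 4: x=1 → posterior Gamma(9, 20/3)
obs 5: x=4 → posterior Gamma(13, 23/3)
obs 6: x=4 → posterior Gamma(17, 26/3)
obs 7: x=3 → posterior Gamma(20, 29/3)
obs 8: x=0 → posterior Gamma(20, 32/3)
obs 9: x=6 → posterior Gamma(26, 35/3)
obs 10: x=5 → posterior Gamma(31, 38/3)
obs 11: x=2 → posterior Gamma(33, 41/3)

166673774950203039896796593176443614787358912759630121/1713713918624218496001865780736933974995033862946422784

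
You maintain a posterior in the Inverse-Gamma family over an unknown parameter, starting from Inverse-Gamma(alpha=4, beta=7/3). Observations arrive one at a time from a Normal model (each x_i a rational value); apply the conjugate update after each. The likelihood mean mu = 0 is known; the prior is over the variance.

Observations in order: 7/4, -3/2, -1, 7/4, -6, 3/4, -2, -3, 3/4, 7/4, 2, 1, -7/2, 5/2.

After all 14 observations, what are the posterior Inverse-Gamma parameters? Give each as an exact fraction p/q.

obs 1: x=7/4 → posterior Inverse-Gamma(9/2, 371/96)
obs 2: x=-3/2 → posterior Inverse-Gamma(5, 479/96)
obs 3: x=-1 → posterior Inverse-Gamma(11/2, 527/96)
obs 4: x=7/4 → posterior Inverse-Gamma(6, 337/48)
obs 5: x=-6 → posterior Inverse-Gamma(13/2, 1201/48)
obs 6: x=3/4 → posterior Inverse-Gamma(7, 2429/96)
obs 7: x=-2 → posterior Inverse-Gamma(15/2, 2621/96)
obs 8: x=-3 → posterior Inverse-Gamma(8, 3053/96)
obs 9: x=3/4 → posterior Inverse-Gamma(17/2, 385/12)
obs 10: x=7/4 → posterior Inverse-Gamma(9, 3227/96)
obs 11: x=2 → posterior Inverse-Gamma(19/2, 3419/96)
obs 12: x=1 → posterior Inverse-Gamma(10, 3467/96)
obs 13: x=-7/2 → posterior Inverse-Gamma(21/2, 4055/96)
obs 14: x=5/2 → posterior Inverse-Gamma(11, 4355/96)

alpha=11, beta=4355/96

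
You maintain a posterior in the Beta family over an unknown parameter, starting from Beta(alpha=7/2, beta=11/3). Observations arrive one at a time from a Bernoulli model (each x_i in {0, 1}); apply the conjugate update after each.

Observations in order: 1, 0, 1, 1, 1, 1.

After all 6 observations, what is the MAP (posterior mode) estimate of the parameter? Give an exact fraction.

45/67

obs 1: x=1 → posterior Beta(9/2, 11/3)
obs 2: x=0 → posterior Beta(9/2, 14/3)
obs 3: x=1 → posterior Beta(11/2, 14/3)
obs 4: x=1 → posterior Beta(13/2, 14/3)
obs 5: x=1 → posterior Beta(15/2, 14/3)
obs 6: x=1 → posterior Beta(17/2, 14/3)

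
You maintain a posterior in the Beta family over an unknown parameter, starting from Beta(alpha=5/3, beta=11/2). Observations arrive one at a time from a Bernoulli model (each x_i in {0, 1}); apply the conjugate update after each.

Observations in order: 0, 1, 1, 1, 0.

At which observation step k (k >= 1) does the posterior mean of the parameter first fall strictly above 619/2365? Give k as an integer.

obs 1: x=0 → posterior Beta(5/3, 13/2)
obs 2: x=1 → posterior Beta(8/3, 13/2)
obs 3: x=1 → posterior Beta(11/3, 13/2)
obs 4: x=1 → posterior Beta(14/3, 13/2)
obs 5: x=0 → posterior Beta(14/3, 15/2)

k = 2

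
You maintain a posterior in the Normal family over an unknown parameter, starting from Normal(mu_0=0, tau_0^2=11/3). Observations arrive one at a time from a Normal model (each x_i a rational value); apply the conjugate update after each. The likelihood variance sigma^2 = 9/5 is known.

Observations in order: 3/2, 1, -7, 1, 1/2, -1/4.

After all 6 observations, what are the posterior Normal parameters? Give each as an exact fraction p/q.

obs 1: x=3/2 → posterior Normal(165/164, 99/82)
obs 2: x=1 → posterior Normal(275/274, 99/137)
obs 3: x=-7 → posterior Normal(-165/128, 33/64)
obs 4: x=1 → posterior Normal(-385/494, 99/247)
obs 5: x=1/2 → posterior Normal(-165/302, 99/302)
obs 6: x=-1/4 → posterior Normal(-715/1428, 33/119)

mu_0=-715/1428, tau_0^2=33/119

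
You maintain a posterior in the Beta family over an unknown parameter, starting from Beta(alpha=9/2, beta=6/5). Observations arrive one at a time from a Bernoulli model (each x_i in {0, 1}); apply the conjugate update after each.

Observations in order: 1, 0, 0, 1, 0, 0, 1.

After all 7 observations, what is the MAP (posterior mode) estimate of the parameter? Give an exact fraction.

obs 1: x=1 → posterior Beta(11/2, 6/5)
obs 2: x=0 → posterior Beta(11/2, 11/5)
obs 3: x=0 → posterior Beta(11/2, 16/5)
obs 4: x=1 → posterior Beta(13/2, 16/5)
obs 5: x=0 → posterior Beta(13/2, 21/5)
obs 6: x=0 → posterior Beta(13/2, 26/5)
obs 7: x=1 → posterior Beta(15/2, 26/5)

65/107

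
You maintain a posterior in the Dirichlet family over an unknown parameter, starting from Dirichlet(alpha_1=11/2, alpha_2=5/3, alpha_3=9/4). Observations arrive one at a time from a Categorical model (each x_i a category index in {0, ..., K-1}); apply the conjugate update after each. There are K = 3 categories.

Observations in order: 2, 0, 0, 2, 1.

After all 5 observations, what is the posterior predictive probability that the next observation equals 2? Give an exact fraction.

obs 1: x=2 → posterior Dirichlet(11/2, 5/3, 13/4)
obs 2: x=0 → posterior Dirichlet(13/2, 5/3, 13/4)
obs 3: x=0 → posterior Dirichlet(15/2, 5/3, 13/4)
obs 4: x=2 → posterior Dirichlet(15/2, 5/3, 17/4)
obs 5: x=1 → posterior Dirichlet(15/2, 8/3, 17/4)

51/173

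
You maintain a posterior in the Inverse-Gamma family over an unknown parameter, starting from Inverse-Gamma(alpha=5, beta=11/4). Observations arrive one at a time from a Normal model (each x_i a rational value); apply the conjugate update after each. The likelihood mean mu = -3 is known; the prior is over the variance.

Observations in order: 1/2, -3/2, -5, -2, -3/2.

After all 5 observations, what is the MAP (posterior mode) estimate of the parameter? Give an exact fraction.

obs 1: x=1/2 → posterior Inverse-Gamma(11/2, 71/8)
obs 2: x=-3/2 → posterior Inverse-Gamma(6, 10)
obs 3: x=-5 → posterior Inverse-Gamma(13/2, 12)
obs 4: x=-2 → posterior Inverse-Gamma(7, 25/2)
obs 5: x=-3/2 → posterior Inverse-Gamma(15/2, 109/8)

109/68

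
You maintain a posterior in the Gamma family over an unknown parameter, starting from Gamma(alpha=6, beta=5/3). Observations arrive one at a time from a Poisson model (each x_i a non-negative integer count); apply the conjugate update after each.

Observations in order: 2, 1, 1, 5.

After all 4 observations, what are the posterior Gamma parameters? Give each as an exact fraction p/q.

obs 1: x=2 → posterior Gamma(8, 8/3)
obs 2: x=1 → posterior Gamma(9, 11/3)
obs 3: x=1 → posterior Gamma(10, 14/3)
obs 4: x=5 → posterior Gamma(15, 17/3)

alpha=15, beta=17/3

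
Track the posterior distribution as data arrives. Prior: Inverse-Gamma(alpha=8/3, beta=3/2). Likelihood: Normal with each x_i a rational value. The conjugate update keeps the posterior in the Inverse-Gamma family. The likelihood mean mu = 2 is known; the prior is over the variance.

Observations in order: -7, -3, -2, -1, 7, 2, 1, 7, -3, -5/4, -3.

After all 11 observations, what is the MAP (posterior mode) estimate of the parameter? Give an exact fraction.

11787/880

obs 1: x=-7 → posterior Inverse-Gamma(19/6, 42)
obs 2: x=-3 → posterior Inverse-Gamma(11/3, 109/2)
obs 3: x=-2 → posterior Inverse-Gamma(25/6, 125/2)
obs 4: x=-1 → posterior Inverse-Gamma(14/3, 67)
obs 5: x=7 → posterior Inverse-Gamma(31/6, 159/2)
obs 6: x=2 → posterior Inverse-Gamma(17/3, 159/2)
obs 7: x=1 → posterior Inverse-Gamma(37/6, 80)
obs 8: x=7 → posterior Inverse-Gamma(20/3, 185/2)
obs 9: x=-3 → posterior Inverse-Gamma(43/6, 105)
obs 10: x=-5/4 → posterior Inverse-Gamma(23/3, 3529/32)
obs 11: x=-3 → posterior Inverse-Gamma(49/6, 3929/32)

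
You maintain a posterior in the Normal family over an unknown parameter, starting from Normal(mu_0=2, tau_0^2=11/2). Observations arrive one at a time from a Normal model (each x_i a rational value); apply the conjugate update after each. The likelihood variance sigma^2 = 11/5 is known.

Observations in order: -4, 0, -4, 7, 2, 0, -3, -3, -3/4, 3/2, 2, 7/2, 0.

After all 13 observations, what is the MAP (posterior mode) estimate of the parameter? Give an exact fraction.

41/268

obs 1: x=-4 → posterior Normal(-16/7, 11/7)
obs 2: x=0 → posterior Normal(-4/3, 11/12)
obs 3: x=-4 → posterior Normal(-36/17, 11/17)
obs 4: x=7 → posterior Normal(-1/22, 1/2)
obs 5: x=2 → posterior Normal(1/3, 11/27)
obs 6: x=0 → posterior Normal(9/32, 11/32)
obs 7: x=-3 → posterior Normal(-6/37, 11/37)
obs 8: x=-3 → posterior Normal(-1/2, 11/42)
obs 9: x=-3/4 → posterior Normal(-99/188, 11/47)
obs 10: x=3/2 → posterior Normal(-69/208, 11/52)
obs 11: x=2 → posterior Normal(-29/228, 11/57)
obs 12: x=7/2 → posterior Normal(41/248, 11/62)
obs 13: x=0 → posterior Normal(41/268, 11/67)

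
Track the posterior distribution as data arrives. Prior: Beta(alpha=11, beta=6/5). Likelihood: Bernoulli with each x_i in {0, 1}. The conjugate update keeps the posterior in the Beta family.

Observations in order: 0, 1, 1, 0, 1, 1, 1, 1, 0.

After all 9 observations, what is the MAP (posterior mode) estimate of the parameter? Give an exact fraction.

5/6

obs 1: x=0 → posterior Beta(11, 11/5)
obs 2: x=1 → posterior Beta(12, 11/5)
obs 3: x=1 → posterior Beta(13, 11/5)
obs 4: x=0 → posterior Beta(13, 16/5)
obs 5: x=1 → posterior Beta(14, 16/5)
obs 6: x=1 → posterior Beta(15, 16/5)
obs 7: x=1 → posterior Beta(16, 16/5)
obs 8: x=1 → posterior Beta(17, 16/5)
obs 9: x=0 → posterior Beta(17, 21/5)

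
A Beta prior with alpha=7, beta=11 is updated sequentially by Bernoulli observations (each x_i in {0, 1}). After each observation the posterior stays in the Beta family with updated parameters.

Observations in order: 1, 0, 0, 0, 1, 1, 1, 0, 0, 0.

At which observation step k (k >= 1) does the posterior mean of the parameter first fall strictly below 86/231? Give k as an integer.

obs 1: x=1 → posterior Beta(8, 11)
obs 2: x=0 → posterior Beta(8, 12)
obs 3: x=0 → posterior Beta(8, 13)
obs 4: x=0 → posterior Beta(8, 14)
obs 5: x=1 → posterior Beta(9, 14)
obs 6: x=1 → posterior Beta(10, 14)
obs 7: x=1 → posterior Beta(11, 14)
obs 8: x=0 → posterior Beta(11, 15)
obs 9: x=0 → posterior Beta(11, 16)
obs 10: x=0 → posterior Beta(11, 17)

k = 4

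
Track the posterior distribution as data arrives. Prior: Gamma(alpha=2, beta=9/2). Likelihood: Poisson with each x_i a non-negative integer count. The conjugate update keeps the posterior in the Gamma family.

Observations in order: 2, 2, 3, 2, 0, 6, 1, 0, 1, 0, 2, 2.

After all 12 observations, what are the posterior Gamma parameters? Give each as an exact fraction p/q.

alpha=23, beta=33/2

obs 1: x=2 → posterior Gamma(4, 11/2)
obs 2: x=2 → posterior Gamma(6, 13/2)
obs 3: x=3 → posterior Gamma(9, 15/2)
obs 4: x=2 → posterior Gamma(11, 17/2)
obs 5: x=0 → posterior Gamma(11, 19/2)
obs 6: x=6 → posterior Gamma(17, 21/2)
obs 7: x=1 → posterior Gamma(18, 23/2)
obs 8: x=0 → posterior Gamma(18, 25/2)
obs 9: x=1 → posterior Gamma(19, 27/2)
obs 10: x=0 → posterior Gamma(19, 29/2)
obs 11: x=2 → posterior Gamma(21, 31/2)
obs 12: x=2 → posterior Gamma(23, 33/2)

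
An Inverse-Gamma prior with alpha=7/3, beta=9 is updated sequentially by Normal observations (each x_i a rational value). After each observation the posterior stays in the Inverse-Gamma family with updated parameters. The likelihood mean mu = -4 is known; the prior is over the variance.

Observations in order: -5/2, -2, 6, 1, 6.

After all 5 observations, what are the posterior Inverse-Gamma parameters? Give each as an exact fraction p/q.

obs 1: x=-5/2 → posterior Inverse-Gamma(17/6, 81/8)
obs 2: x=-2 → posterior Inverse-Gamma(10/3, 97/8)
obs 3: x=6 → posterior Inverse-Gamma(23/6, 497/8)
obs 4: x=1 → posterior Inverse-Gamma(13/3, 597/8)
obs 5: x=6 → posterior Inverse-Gamma(29/6, 997/8)

alpha=29/6, beta=997/8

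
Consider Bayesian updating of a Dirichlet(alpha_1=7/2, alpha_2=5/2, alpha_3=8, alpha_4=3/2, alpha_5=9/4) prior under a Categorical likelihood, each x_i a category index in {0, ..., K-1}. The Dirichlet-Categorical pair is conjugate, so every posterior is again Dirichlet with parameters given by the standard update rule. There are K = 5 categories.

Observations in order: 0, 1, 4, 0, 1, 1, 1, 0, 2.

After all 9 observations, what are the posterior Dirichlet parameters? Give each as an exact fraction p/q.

obs 1: x=0 → posterior Dirichlet(9/2, 5/2, 8, 3/2, 9/4)
obs 2: x=1 → posterior Dirichlet(9/2, 7/2, 8, 3/2, 9/4)
obs 3: x=4 → posterior Dirichlet(9/2, 7/2, 8, 3/2, 13/4)
obs 4: x=0 → posterior Dirichlet(11/2, 7/2, 8, 3/2, 13/4)
obs 5: x=1 → posterior Dirichlet(11/2, 9/2, 8, 3/2, 13/4)
obs 6: x=1 → posterior Dirichlet(11/2, 11/2, 8, 3/2, 13/4)
obs 7: x=1 → posterior Dirichlet(11/2, 13/2, 8, 3/2, 13/4)
obs 8: x=0 → posterior Dirichlet(13/2, 13/2, 8, 3/2, 13/4)
obs 9: x=2 → posterior Dirichlet(13/2, 13/2, 9, 3/2, 13/4)

alpha_1=13/2, alpha_2=13/2, alpha_3=9, alpha_4=3/2, alpha_5=13/4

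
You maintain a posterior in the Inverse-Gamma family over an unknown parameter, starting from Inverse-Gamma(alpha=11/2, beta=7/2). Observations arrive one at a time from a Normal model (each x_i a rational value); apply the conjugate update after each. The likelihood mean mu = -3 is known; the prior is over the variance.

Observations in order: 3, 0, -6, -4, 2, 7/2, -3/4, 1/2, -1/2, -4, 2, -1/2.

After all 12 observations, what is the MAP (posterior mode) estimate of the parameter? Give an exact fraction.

obs 1: x=3 → posterior Inverse-Gamma(6, 43/2)
obs 2: x=0 → posterior Inverse-Gamma(13/2, 26)
obs 3: x=-6 → posterior Inverse-Gamma(7, 61/2)
obs 4: x=-4 → posterior Inverse-Gamma(15/2, 31)
obs 5: x=2 → posterior Inverse-Gamma(8, 87/2)
obs 6: x=7/2 → posterior Inverse-Gamma(17/2, 517/8)
obs 7: x=-3/4 → posterior Inverse-Gamma(9, 2149/32)
obs 8: x=1/2 → posterior Inverse-Gamma(19/2, 2345/32)
obs 9: x=-1/2 → posterior Inverse-Gamma(10, 2445/32)
obs 10: x=-4 → posterior Inverse-Gamma(21/2, 2461/32)
obs 11: x=2 → posterior Inverse-Gamma(11, 2861/32)
obs 12: x=-1/2 → posterior Inverse-Gamma(23/2, 2961/32)

2961/400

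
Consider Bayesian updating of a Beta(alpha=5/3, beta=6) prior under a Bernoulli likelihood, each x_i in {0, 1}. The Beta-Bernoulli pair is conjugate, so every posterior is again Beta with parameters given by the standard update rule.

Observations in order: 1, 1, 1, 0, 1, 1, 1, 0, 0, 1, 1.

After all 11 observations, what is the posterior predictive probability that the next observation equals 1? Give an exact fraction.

29/56

obs 1: x=1 → posterior Beta(8/3, 6)
obs 2: x=1 → posterior Beta(11/3, 6)
obs 3: x=1 → posterior Beta(14/3, 6)
obs 4: x=0 → posterior Beta(14/3, 7)
obs 5: x=1 → posterior Beta(17/3, 7)
obs 6: x=1 → posterior Beta(20/3, 7)
obs 7: x=1 → posterior Beta(23/3, 7)
obs 8: x=0 → posterior Beta(23/3, 8)
obs 9: x=0 → posterior Beta(23/3, 9)
obs 10: x=1 → posterior Beta(26/3, 9)
obs 11: x=1 → posterior Beta(29/3, 9)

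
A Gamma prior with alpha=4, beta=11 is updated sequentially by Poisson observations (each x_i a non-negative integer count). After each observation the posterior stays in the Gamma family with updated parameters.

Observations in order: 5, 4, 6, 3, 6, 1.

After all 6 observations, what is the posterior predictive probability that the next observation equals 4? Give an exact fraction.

2166448731619845363335896154377707278015/33182009354161535119373618073371878096896

obs 1: x=5 → posterior Gamma(9, 12)
obs 2: x=4 → posterior Gamma(13, 13)
obs 3: x=6 → posterior Gamma(19, 14)
obs 4: x=3 → posterior Gamma(22, 15)
obs 5: x=6 → posterior Gamma(28, 16)
obs 6: x=1 → posterior Gamma(29, 17)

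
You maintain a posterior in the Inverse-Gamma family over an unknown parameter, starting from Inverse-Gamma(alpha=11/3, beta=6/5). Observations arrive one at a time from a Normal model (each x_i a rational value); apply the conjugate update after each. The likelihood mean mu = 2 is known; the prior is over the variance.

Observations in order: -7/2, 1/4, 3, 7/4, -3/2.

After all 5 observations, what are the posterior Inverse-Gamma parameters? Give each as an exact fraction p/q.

alpha=37/6, beta=1961/80

obs 1: x=-7/2 → posterior Inverse-Gamma(25/6, 653/40)
obs 2: x=1/4 → posterior Inverse-Gamma(14/3, 2857/160)
obs 3: x=3 → posterior Inverse-Gamma(31/6, 2937/160)
obs 4: x=7/4 → posterior Inverse-Gamma(17/3, 1471/80)
obs 5: x=-3/2 → posterior Inverse-Gamma(37/6, 1961/80)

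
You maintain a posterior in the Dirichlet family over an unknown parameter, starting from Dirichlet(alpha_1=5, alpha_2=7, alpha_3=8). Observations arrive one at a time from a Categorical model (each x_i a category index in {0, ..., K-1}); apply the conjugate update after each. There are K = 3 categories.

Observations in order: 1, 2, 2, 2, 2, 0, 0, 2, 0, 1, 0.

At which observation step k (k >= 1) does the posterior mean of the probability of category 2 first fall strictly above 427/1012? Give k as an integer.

k = 3

obs 1: x=1 → posterior Dirichlet(5, 8, 8)
obs 2: x=2 → posterior Dirichlet(5, 8, 9)
obs 3: x=2 → posterior Dirichlet(5, 8, 10)
obs 4: x=2 → posterior Dirichlet(5, 8, 11)
obs 5: x=2 → posterior Dirichlet(5, 8, 12)
obs 6: x=0 → posterior Dirichlet(6, 8, 12)
obs 7: x=0 → posterior Dirichlet(7, 8, 12)
obs 8: x=2 → posterior Dirichlet(7, 8, 13)
obs 9: x=0 → posterior Dirichlet(8, 8, 13)
obs 10: x=1 → posterior Dirichlet(8, 9, 13)
obs 11: x=0 → posterior Dirichlet(9, 9, 13)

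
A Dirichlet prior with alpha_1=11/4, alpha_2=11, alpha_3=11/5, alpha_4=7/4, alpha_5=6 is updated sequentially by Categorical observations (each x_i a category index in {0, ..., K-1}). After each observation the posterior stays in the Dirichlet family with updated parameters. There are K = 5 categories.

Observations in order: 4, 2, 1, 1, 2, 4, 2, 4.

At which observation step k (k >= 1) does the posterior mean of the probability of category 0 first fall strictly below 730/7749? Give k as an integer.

k = 6

obs 1: x=4 → posterior Dirichlet(11/4, 11, 11/5, 7/4, 7)
obs 2: x=2 → posterior Dirichlet(11/4, 11, 16/5, 7/4, 7)
obs 3: x=1 → posterior Dirichlet(11/4, 12, 16/5, 7/4, 7)
obs 4: x=1 → posterior Dirichlet(11/4, 13, 16/5, 7/4, 7)
obs 5: x=2 → posterior Dirichlet(11/4, 13, 21/5, 7/4, 7)
obs 6: x=4 → posterior Dirichlet(11/4, 13, 21/5, 7/4, 8)
obs 7: x=2 → posterior Dirichlet(11/4, 13, 26/5, 7/4, 8)
obs 8: x=4 → posterior Dirichlet(11/4, 13, 26/5, 7/4, 9)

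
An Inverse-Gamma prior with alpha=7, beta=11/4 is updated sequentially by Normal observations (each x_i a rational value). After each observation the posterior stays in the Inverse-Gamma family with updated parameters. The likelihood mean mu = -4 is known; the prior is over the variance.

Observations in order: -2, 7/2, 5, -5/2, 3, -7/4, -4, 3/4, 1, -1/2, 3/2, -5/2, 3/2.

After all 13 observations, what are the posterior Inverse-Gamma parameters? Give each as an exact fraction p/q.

obs 1: x=-2 → posterior Inverse-Gamma(15/2, 19/4)
obs 2: x=7/2 → posterior Inverse-Gamma(8, 263/8)
obs 3: x=5 → posterior Inverse-Gamma(17/2, 587/8)
obs 4: x=-5/2 → posterior Inverse-Gamma(9, 149/2)
obs 5: x=3 → posterior Inverse-Gamma(19/2, 99)
obs 6: x=-7/4 → posterior Inverse-Gamma(10, 3249/32)
obs 7: x=-4 → posterior Inverse-Gamma(21/2, 3249/32)
obs 8: x=3/4 → posterior Inverse-Gamma(11, 1805/16)
obs 9: x=1 → posterior Inverse-Gamma(23/2, 2005/16)
obs 10: x=-1/2 → posterior Inverse-Gamma(12, 2103/16)
obs 11: x=3/2 → posterior Inverse-Gamma(25/2, 2345/16)
obs 12: x=-5/2 → posterior Inverse-Gamma(13, 2363/16)
obs 13: x=3/2 → posterior Inverse-Gamma(27/2, 2605/16)

alpha=27/2, beta=2605/16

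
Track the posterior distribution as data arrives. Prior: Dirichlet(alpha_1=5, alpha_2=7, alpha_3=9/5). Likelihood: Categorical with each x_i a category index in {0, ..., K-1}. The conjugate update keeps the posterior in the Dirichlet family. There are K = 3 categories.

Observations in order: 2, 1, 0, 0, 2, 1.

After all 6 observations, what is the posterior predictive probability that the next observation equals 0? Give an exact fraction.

obs 1: x=2 → posterior Dirichlet(5, 7, 14/5)
obs 2: x=1 → posterior Dirichlet(5, 8, 14/5)
obs 3: x=0 → posterior Dirichlet(6, 8, 14/5)
obs 4: x=0 → posterior Dirichlet(7, 8, 14/5)
obs 5: x=2 → posterior Dirichlet(7, 8, 19/5)
obs 6: x=1 → posterior Dirichlet(7, 9, 19/5)

35/99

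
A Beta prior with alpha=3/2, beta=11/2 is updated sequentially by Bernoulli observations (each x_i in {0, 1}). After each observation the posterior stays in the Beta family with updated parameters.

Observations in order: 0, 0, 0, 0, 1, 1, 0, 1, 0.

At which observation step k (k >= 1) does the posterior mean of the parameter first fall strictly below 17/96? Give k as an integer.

obs 1: x=0 → posterior Beta(3/2, 13/2)
obs 2: x=0 → posterior Beta(3/2, 15/2)
obs 3: x=0 → posterior Beta(3/2, 17/2)
obs 4: x=0 → posterior Beta(3/2, 19/2)
obs 5: x=1 → posterior Beta(5/2, 19/2)
obs 6: x=1 → posterior Beta(7/2, 19/2)
obs 7: x=0 → posterior Beta(7/2, 21/2)
obs 8: x=1 → posterior Beta(9/2, 21/2)
obs 9: x=0 → posterior Beta(9/2, 23/2)

k = 2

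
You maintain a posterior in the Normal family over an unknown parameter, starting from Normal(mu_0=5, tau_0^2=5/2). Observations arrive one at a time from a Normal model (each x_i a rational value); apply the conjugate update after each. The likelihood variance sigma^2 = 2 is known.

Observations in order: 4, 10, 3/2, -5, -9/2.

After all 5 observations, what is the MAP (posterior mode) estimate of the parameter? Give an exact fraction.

obs 1: x=4 → posterior Normal(40/9, 10/9)
obs 2: x=10 → posterior Normal(45/7, 5/7)
obs 3: x=3/2 → posterior Normal(195/38, 10/19)
obs 4: x=-5 → posterior Normal(145/48, 5/12)
obs 5: x=-9/2 → posterior Normal(50/29, 10/29)

50/29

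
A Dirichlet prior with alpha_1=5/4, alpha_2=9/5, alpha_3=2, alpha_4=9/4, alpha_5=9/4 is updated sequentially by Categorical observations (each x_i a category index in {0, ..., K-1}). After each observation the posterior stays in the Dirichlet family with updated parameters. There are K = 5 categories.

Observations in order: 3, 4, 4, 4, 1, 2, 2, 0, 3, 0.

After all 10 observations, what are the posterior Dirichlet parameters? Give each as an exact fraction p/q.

obs 1: x=3 → posterior Dirichlet(5/4, 9/5, 2, 13/4, 9/4)
obs 2: x=4 → posterior Dirichlet(5/4, 9/5, 2, 13/4, 13/4)
obs 3: x=4 → posterior Dirichlet(5/4, 9/5, 2, 13/4, 17/4)
obs 4: x=4 → posterior Dirichlet(5/4, 9/5, 2, 13/4, 21/4)
obs 5: x=1 → posterior Dirichlet(5/4, 14/5, 2, 13/4, 21/4)
obs 6: x=2 → posterior Dirichlet(5/4, 14/5, 3, 13/4, 21/4)
obs 7: x=2 → posterior Dirichlet(5/4, 14/5, 4, 13/4, 21/4)
obs 8: x=0 → posterior Dirichlet(9/4, 14/5, 4, 13/4, 21/4)
obs 9: x=3 → posterior Dirichlet(9/4, 14/5, 4, 17/4, 21/4)
obs 10: x=0 → posterior Dirichlet(13/4, 14/5, 4, 17/4, 21/4)

alpha_1=13/4, alpha_2=14/5, alpha_3=4, alpha_4=17/4, alpha_5=21/4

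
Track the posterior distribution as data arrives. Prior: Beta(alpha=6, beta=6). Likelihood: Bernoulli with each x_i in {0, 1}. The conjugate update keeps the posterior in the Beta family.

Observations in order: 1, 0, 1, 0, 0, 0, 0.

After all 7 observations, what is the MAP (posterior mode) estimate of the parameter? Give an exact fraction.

7/17

obs 1: x=1 → posterior Beta(7, 6)
obs 2: x=0 → posterior Beta(7, 7)
obs 3: x=1 → posterior Beta(8, 7)
obs 4: x=0 → posterior Beta(8, 8)
obs 5: x=0 → posterior Beta(8, 9)
obs 6: x=0 → posterior Beta(8, 10)
obs 7: x=0 → posterior Beta(8, 11)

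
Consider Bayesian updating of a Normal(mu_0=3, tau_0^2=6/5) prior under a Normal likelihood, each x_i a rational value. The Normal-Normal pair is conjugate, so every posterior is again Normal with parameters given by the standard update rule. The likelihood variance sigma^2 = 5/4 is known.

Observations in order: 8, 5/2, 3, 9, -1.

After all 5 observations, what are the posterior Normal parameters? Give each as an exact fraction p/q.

mu_0=591/145, tau_0^2=6/29

obs 1: x=8 → posterior Normal(267/49, 30/49)
obs 2: x=5/2 → posterior Normal(327/73, 30/73)
obs 3: x=3 → posterior Normal(399/97, 30/97)
obs 4: x=9 → posterior Normal(615/121, 30/121)
obs 5: x=-1 → posterior Normal(591/145, 6/29)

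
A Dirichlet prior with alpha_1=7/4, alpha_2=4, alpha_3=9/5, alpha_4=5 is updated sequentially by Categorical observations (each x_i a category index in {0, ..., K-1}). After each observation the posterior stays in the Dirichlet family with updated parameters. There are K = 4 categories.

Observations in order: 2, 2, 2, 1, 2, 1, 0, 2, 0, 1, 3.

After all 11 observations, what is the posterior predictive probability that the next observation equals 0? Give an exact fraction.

25/157

obs 1: x=2 → posterior Dirichlet(7/4, 4, 14/5, 5)
obs 2: x=2 → posterior Dirichlet(7/4, 4, 19/5, 5)
obs 3: x=2 → posterior Dirichlet(7/4, 4, 24/5, 5)
obs 4: x=1 → posterior Dirichlet(7/4, 5, 24/5, 5)
obs 5: x=2 → posterior Dirichlet(7/4, 5, 29/5, 5)
obs 6: x=1 → posterior Dirichlet(7/4, 6, 29/5, 5)
obs 7: x=0 → posterior Dirichlet(11/4, 6, 29/5, 5)
obs 8: x=2 → posterior Dirichlet(11/4, 6, 34/5, 5)
obs 9: x=0 → posterior Dirichlet(15/4, 6, 34/5, 5)
obs 10: x=1 → posterior Dirichlet(15/4, 7, 34/5, 5)
obs 11: x=3 → posterior Dirichlet(15/4, 7, 34/5, 6)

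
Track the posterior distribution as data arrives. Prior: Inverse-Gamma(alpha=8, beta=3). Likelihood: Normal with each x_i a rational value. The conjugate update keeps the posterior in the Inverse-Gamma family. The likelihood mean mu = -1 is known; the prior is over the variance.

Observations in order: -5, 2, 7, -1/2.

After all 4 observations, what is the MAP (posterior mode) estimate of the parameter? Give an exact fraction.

obs 1: x=-5 → posterior Inverse-Gamma(17/2, 11)
obs 2: x=2 → posterior Inverse-Gamma(9, 31/2)
obs 3: x=7 → posterior Inverse-Gamma(19/2, 95/2)
obs 4: x=-1/2 → posterior Inverse-Gamma(10, 381/8)

381/88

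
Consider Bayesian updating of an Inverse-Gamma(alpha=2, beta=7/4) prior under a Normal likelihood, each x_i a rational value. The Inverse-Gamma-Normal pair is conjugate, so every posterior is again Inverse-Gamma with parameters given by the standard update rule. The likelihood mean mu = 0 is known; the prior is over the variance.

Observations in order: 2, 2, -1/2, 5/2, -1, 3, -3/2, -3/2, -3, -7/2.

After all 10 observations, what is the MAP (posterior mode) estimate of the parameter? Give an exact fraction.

obs 1: x=2 → posterior Inverse-Gamma(5/2, 15/4)
obs 2: x=2 → posterior Inverse-Gamma(3, 23/4)
obs 3: x=-1/2 → posterior Inverse-Gamma(7/2, 47/8)
obs 4: x=5/2 → posterior Inverse-Gamma(4, 9)
obs 5: x=-1 → posterior Inverse-Gamma(9/2, 19/2)
obs 6: x=3 → posterior Inverse-Gamma(5, 14)
obs 7: x=-3/2 → posterior Inverse-Gamma(11/2, 121/8)
obs 8: x=-3/2 → posterior Inverse-Gamma(6, 65/4)
obs 9: x=-3 → posterior Inverse-Gamma(13/2, 83/4)
obs 10: x=-7/2 → posterior Inverse-Gamma(7, 215/8)

215/64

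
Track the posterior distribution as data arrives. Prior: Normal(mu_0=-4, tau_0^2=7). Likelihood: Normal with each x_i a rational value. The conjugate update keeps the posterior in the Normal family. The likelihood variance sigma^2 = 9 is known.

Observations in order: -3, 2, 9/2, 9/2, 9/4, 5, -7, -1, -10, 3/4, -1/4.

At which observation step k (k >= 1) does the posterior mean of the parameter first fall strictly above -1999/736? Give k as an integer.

k = 2

obs 1: x=-3 → posterior Normal(-57/16, 63/16)
obs 2: x=2 → posterior Normal(-43/23, 63/23)
obs 3: x=9/2 → posterior Normal(-23/60, 21/10)
obs 4: x=9/2 → posterior Normal(20/37, 63/37)
obs 5: x=9/4 → posterior Normal(13/16, 63/44)
obs 6: x=5 → posterior Normal(283/204, 21/17)
obs 7: x=-7 → posterior Normal(3/8, 63/58)
obs 8: x=-1 → posterior Normal(59/260, 63/65)
obs 9: x=-10 → posterior Normal(-221/288, 7/8)
obs 10: x=3/4 → posterior Normal(-50/79, 63/79)
obs 11: x=-1/4 → posterior Normal(-207/344, 63/86)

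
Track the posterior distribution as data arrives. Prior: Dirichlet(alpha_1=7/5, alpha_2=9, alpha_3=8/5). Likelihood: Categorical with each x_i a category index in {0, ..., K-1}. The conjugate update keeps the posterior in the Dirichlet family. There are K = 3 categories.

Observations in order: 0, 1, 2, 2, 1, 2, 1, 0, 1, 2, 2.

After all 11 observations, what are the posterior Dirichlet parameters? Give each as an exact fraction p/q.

obs 1: x=0 → posterior Dirichlet(12/5, 9, 8/5)
obs 2: x=1 → posterior Dirichlet(12/5, 10, 8/5)
obs 3: x=2 → posterior Dirichlet(12/5, 10, 13/5)
obs 4: x=2 → posterior Dirichlet(12/5, 10, 18/5)
obs 5: x=1 → posterior Dirichlet(12/5, 11, 18/5)
obs 6: x=2 → posterior Dirichlet(12/5, 11, 23/5)
obs 7: x=1 → posterior Dirichlet(12/5, 12, 23/5)
obs 8: x=0 → posterior Dirichlet(17/5, 12, 23/5)
obs 9: x=1 → posterior Dirichlet(17/5, 13, 23/5)
obs 10: x=2 → posterior Dirichlet(17/5, 13, 28/5)
obs 11: x=2 → posterior Dirichlet(17/5, 13, 33/5)

alpha_1=17/5, alpha_2=13, alpha_3=33/5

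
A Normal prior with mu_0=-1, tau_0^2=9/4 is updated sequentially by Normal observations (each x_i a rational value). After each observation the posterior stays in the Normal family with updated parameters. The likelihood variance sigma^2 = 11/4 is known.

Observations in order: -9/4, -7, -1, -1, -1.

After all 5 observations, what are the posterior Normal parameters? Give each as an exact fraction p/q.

obs 1: x=-9/4 → posterior Normal(-25/16, 99/80)
obs 2: x=-7 → posterior Normal(-13/4, 99/116)
obs 3: x=-1 → posterior Normal(-413/152, 99/152)
obs 4: x=-1 → posterior Normal(-449/188, 99/188)
obs 5: x=-1 → posterior Normal(-485/224, 99/224)

mu_0=-485/224, tau_0^2=99/224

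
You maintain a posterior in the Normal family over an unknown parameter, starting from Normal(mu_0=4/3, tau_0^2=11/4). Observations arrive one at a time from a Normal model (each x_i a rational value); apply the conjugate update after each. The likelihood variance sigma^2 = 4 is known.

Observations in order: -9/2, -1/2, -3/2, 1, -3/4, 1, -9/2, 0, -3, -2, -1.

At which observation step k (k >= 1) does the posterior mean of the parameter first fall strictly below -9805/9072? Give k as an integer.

obs 1: x=-9/2 → posterior Normal(-169/162, 44/27)
obs 2: x=-1/2 → posterior Normal(-101/114, 22/19)
obs 3: x=-3/2 → posterior Normal(-43/42, 44/49)
obs 4: x=1 → posterior Normal(-47/72, 11/15)
obs 5: x=-3/4 → posterior Normal(-569/852, 44/71)
obs 6: x=1 → posterior Normal(-437/984, 22/41)
obs 7: x=-9/2 → posterior Normal(-1031/1116, 44/93)
obs 8: x=0 → posterior Normal(-1031/1248, 11/26)
obs 9: x=-3 → posterior Normal(-1427/1380, 44/115)
obs 10: x=-2 → posterior Normal(-1691/1512, 22/63)
obs 11: x=-1 → posterior Normal(-1823/1644, 44/137)

k = 10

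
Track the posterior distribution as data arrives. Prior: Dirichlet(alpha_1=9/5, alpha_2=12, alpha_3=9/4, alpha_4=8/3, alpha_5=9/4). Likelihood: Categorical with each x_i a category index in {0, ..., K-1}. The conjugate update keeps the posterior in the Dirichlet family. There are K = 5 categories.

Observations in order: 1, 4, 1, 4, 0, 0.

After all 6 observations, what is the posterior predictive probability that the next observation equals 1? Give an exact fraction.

obs 1: x=1 → posterior Dirichlet(9/5, 13, 9/4, 8/3, 9/4)
obs 2: x=4 → posterior Dirichlet(9/5, 13, 9/4, 8/3, 13/4)
obs 3: x=1 → posterior Dirichlet(9/5, 14, 9/4, 8/3, 13/4)
obs 4: x=4 → posterior Dirichlet(9/5, 14, 9/4, 8/3, 17/4)
obs 5: x=0 → posterior Dirichlet(14/5, 14, 9/4, 8/3, 17/4)
obs 6: x=0 → posterior Dirichlet(19/5, 14, 9/4, 8/3, 17/4)

420/809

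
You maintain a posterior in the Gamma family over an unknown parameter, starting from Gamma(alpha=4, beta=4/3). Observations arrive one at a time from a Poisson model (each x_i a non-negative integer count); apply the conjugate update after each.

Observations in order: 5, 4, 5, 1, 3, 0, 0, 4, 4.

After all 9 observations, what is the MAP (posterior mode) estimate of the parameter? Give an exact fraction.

87/31

obs 1: x=5 → posterior Gamma(9, 7/3)
obs 2: x=4 → posterior Gamma(13, 10/3)
obs 3: x=5 → posterior Gamma(18, 13/3)
obs 4: x=1 → posterior Gamma(19, 16/3)
obs 5: x=3 → posterior Gamma(22, 19/3)
obs 6: x=0 → posterior Gamma(22, 22/3)
obs 7: x=0 → posterior Gamma(22, 25/3)
obs 8: x=4 → posterior Gamma(26, 28/3)
obs 9: x=4 → posterior Gamma(30, 31/3)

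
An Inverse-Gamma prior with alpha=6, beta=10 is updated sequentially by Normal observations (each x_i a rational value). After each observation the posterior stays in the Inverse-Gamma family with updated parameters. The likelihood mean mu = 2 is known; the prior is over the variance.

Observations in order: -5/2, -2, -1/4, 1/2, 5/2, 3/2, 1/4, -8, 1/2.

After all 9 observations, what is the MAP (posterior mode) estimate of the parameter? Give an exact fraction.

obs 1: x=-5/2 → posterior Inverse-Gamma(13/2, 161/8)
obs 2: x=-2 → posterior Inverse-Gamma(7, 225/8)
obs 3: x=-1/4 → posterior Inverse-Gamma(15/2, 981/32)
obs 4: x=1/2 → posterior Inverse-Gamma(8, 1017/32)
obs 5: x=5/2 → posterior Inverse-Gamma(17/2, 1021/32)
obs 6: x=3/2 → posterior Inverse-Gamma(9, 1025/32)
obs 7: x=1/4 → posterior Inverse-Gamma(19/2, 537/16)
obs 8: x=-8 → posterior Inverse-Gamma(10, 1337/16)
obs 9: x=1/2 → posterior Inverse-Gamma(21/2, 1355/16)

1355/184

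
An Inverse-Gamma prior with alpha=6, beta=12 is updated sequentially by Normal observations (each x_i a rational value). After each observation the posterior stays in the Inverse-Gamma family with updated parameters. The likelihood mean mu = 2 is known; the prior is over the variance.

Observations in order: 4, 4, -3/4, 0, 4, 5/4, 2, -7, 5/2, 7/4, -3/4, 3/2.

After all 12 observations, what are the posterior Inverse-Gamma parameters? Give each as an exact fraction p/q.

obs 1: x=4 → posterior Inverse-Gamma(13/2, 14)
obs 2: x=4 → posterior Inverse-Gamma(7, 16)
obs 3: x=-3/4 → posterior Inverse-Gamma(15/2, 633/32)
obs 4: x=0 → posterior Inverse-Gamma(8, 697/32)
obs 5: x=4 → posterior Inverse-Gamma(17/2, 761/32)
obs 6: x=5/4 → posterior Inverse-Gamma(9, 385/16)
obs 7: x=2 → posterior Inverse-Gamma(19/2, 385/16)
obs 8: x=-7 → posterior Inverse-Gamma(10, 1033/16)
obs 9: x=5/2 → posterior Inverse-Gamma(21/2, 1035/16)
obs 10: x=7/4 → posterior Inverse-Gamma(11, 2071/32)
obs 11: x=-3/4 → posterior Inverse-Gamma(23/2, 137/2)
obs 12: x=3/2 → posterior Inverse-Gamma(12, 549/8)

alpha=12, beta=549/8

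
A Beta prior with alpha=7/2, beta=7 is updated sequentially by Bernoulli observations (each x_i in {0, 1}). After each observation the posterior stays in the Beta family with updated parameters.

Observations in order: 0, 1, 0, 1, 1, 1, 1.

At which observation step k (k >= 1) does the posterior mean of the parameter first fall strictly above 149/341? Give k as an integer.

obs 1: x=0 → posterior Beta(7/2, 8)
obs 2: x=1 → posterior Beta(9/2, 8)
obs 3: x=0 → posterior Beta(9/2, 9)
obs 4: x=1 → posterior Beta(11/2, 9)
obs 5: x=1 → posterior Beta(13/2, 9)
obs 6: x=1 → posterior Beta(15/2, 9)
obs 7: x=1 → posterior Beta(17/2, 9)

k = 6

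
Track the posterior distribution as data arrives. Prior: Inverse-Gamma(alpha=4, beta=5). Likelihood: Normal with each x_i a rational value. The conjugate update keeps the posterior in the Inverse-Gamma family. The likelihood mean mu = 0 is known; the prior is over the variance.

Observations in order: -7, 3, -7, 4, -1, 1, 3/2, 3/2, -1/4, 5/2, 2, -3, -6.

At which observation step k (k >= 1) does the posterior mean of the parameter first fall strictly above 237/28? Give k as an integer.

k = 2

obs 1: x=-7 → posterior Inverse-Gamma(9/2, 59/2)
obs 2: x=3 → posterior Inverse-Gamma(5, 34)
obs 3: x=-7 → posterior Inverse-Gamma(11/2, 117/2)
obs 4: x=4 → posterior Inverse-Gamma(6, 133/2)
obs 5: x=-1 → posterior Inverse-Gamma(13/2, 67)
obs 6: x=1 → posterior Inverse-Gamma(7, 135/2)
obs 7: x=3/2 → posterior Inverse-Gamma(15/2, 549/8)
obs 8: x=3/2 → posterior Inverse-Gamma(8, 279/4)
obs 9: x=-1/4 → posterior Inverse-Gamma(17/2, 2233/32)
obs 10: x=5/2 → posterior Inverse-Gamma(9, 2333/32)
obs 11: x=2 → posterior Inverse-Gamma(19/2, 2397/32)
obs 12: x=-3 → posterior Inverse-Gamma(10, 2541/32)
obs 13: x=-6 → posterior Inverse-Gamma(21/2, 3117/32)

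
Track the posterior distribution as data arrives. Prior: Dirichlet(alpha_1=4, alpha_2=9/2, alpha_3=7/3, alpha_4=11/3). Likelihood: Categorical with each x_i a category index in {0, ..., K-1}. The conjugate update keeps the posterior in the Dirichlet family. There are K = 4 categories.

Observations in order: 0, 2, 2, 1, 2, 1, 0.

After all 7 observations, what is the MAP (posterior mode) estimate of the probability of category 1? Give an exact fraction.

11/35

obs 1: x=0 → posterior Dirichlet(5, 9/2, 7/3, 11/3)
obs 2: x=2 → posterior Dirichlet(5, 9/2, 10/3, 11/3)
obs 3: x=2 → posterior Dirichlet(5, 9/2, 13/3, 11/3)
obs 4: x=1 → posterior Dirichlet(5, 11/2, 13/3, 11/3)
obs 5: x=2 → posterior Dirichlet(5, 11/2, 16/3, 11/3)
obs 6: x=1 → posterior Dirichlet(5, 13/2, 16/3, 11/3)
obs 7: x=0 → posterior Dirichlet(6, 13/2, 16/3, 11/3)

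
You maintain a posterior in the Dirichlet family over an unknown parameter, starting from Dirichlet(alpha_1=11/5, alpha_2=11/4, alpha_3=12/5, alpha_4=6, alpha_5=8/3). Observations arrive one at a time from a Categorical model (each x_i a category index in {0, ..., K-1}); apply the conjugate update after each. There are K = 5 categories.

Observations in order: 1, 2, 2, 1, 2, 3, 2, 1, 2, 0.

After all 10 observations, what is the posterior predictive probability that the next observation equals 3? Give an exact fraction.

obs 1: x=1 → posterior Dirichlet(11/5, 15/4, 12/5, 6, 8/3)
obs 2: x=2 → posterior Dirichlet(11/5, 15/4, 17/5, 6, 8/3)
obs 3: x=2 → posterior Dirichlet(11/5, 15/4, 22/5, 6, 8/3)
obs 4: x=1 → posterior Dirichlet(11/5, 19/4, 22/5, 6, 8/3)
obs 5: x=2 → posterior Dirichlet(11/5, 19/4, 27/5, 6, 8/3)
obs 6: x=3 → posterior Dirichlet(11/5, 19/4, 27/5, 7, 8/3)
obs 7: x=2 → posterior Dirichlet(11/5, 19/4, 32/5, 7, 8/3)
obs 8: x=1 → posterior Dirichlet(11/5, 23/4, 32/5, 7, 8/3)
obs 9: x=2 → posterior Dirichlet(11/5, 23/4, 37/5, 7, 8/3)
obs 10: x=0 → posterior Dirichlet(16/5, 23/4, 37/5, 7, 8/3)

60/223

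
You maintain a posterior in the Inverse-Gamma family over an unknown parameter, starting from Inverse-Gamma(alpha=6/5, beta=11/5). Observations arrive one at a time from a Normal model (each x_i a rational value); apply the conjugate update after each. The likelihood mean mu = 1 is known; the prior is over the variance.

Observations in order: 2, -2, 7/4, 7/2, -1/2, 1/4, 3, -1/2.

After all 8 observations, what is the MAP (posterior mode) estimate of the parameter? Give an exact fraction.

1211/496

obs 1: x=2 → posterior Inverse-Gamma(17/10, 27/10)
obs 2: x=-2 → posterior Inverse-Gamma(11/5, 36/5)
obs 3: x=7/4 → posterior Inverse-Gamma(27/10, 1197/160)
obs 4: x=7/2 → posterior Inverse-Gamma(16/5, 1697/160)
obs 5: x=-1/2 → posterior Inverse-Gamma(37/10, 1877/160)
obs 6: x=1/4 → posterior Inverse-Gamma(21/5, 961/80)
obs 7: x=3 → posterior Inverse-Gamma(47/10, 1121/80)
obs 8: x=-1/2 → posterior Inverse-Gamma(26/5, 1211/80)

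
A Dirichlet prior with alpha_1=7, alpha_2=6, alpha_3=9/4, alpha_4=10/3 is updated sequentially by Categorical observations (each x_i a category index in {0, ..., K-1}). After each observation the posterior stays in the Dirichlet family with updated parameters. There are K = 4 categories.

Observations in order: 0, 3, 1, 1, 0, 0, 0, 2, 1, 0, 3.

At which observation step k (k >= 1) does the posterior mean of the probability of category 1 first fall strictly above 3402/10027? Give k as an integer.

k = 4

obs 1: x=0 → posterior Dirichlet(8, 6, 9/4, 10/3)
obs 2: x=3 → posterior Dirichlet(8, 6, 9/4, 13/3)
obs 3: x=1 → posterior Dirichlet(8, 7, 9/4, 13/3)
obs 4: x=1 → posterior Dirichlet(8, 8, 9/4, 13/3)
obs 5: x=0 → posterior Dirichlet(9, 8, 9/4, 13/3)
obs 6: x=0 → posterior Dirichlet(10, 8, 9/4, 13/3)
obs 7: x=0 → posterior Dirichlet(11, 8, 9/4, 13/3)
obs 8: x=2 → posterior Dirichlet(11, 8, 13/4, 13/3)
obs 9: x=1 → posterior Dirichlet(11, 9, 13/4, 13/3)
obs 10: x=0 → posterior Dirichlet(12, 9, 13/4, 13/3)
obs 11: x=3 → posterior Dirichlet(12, 9, 13/4, 16/3)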